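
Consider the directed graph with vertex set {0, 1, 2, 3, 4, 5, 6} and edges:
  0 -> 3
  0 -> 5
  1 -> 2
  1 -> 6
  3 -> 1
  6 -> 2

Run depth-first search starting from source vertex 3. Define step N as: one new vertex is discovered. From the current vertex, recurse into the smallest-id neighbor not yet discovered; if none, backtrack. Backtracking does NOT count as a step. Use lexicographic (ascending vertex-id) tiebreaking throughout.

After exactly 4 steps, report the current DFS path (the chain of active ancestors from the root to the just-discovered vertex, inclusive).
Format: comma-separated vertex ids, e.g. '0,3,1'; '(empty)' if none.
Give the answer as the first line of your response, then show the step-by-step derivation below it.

3,1,6

step 1: discover 3; path=3; order=3
step 2: discover 1; path=3>1; order=3,1
step 3: discover 2; path=3>1>2; order=3,1,2
step 4: discover 6; path=3>1>6; order=3,1,2,6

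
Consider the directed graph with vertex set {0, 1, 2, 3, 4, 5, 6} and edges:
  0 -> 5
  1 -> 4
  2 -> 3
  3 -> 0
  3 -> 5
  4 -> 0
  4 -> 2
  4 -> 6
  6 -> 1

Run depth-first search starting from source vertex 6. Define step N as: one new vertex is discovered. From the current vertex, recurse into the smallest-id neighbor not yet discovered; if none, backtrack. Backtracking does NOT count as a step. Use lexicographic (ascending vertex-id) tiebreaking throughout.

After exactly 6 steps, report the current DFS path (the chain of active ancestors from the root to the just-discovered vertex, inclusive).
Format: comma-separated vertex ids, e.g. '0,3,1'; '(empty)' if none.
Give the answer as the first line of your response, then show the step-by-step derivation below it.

6,1,4,2

step 1: discover 6; path=6; order=6
step 2: discover 1; path=6>1; order=6,1
step 3: discover 4; path=6>1>4; order=6,1,4
step 4: discover 0; path=6>1>4>0; order=6,1,4,0
step 5: discover 5; path=6>1>4>0>5; order=6,1,4,0,5
step 6: discover 2; path=6>1>4>2; order=6,1,4,0,5,2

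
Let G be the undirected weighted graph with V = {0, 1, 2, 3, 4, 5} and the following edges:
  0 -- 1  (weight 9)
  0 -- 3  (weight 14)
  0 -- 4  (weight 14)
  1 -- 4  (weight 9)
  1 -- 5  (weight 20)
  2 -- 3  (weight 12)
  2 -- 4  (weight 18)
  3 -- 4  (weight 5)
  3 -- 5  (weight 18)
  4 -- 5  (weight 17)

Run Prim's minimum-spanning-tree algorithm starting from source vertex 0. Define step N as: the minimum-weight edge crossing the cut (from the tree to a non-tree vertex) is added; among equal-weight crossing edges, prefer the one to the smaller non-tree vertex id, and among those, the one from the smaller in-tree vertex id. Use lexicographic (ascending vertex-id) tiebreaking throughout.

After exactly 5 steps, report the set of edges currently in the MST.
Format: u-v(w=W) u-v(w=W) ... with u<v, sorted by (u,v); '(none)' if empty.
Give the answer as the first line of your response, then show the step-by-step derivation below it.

0-1(w=9) 1-4(w=9) 2-3(w=12) 3-4(w=5) 4-5(w=17)

step 1: add edge 0-1 (w=9); MST = {0-1(w=9)}
step 2: add edge 1-4 (w=9); MST = {0-1(w=9) 1-4(w=9)}
step 3: add edge 3-4 (w=5); MST = {0-1(w=9) 1-4(w=9) 3-4(w=5)}
step 4: add edge 2-3 (w=12); MST = {0-1(w=9) 1-4(w=9) 2-3(w=12) 3-4(w=5)}
step 5: add edge 4-5 (w=17); MST = {0-1(w=9) 1-4(w=9) 2-3(w=12) 3-4(w=5) 4-5(w=17)}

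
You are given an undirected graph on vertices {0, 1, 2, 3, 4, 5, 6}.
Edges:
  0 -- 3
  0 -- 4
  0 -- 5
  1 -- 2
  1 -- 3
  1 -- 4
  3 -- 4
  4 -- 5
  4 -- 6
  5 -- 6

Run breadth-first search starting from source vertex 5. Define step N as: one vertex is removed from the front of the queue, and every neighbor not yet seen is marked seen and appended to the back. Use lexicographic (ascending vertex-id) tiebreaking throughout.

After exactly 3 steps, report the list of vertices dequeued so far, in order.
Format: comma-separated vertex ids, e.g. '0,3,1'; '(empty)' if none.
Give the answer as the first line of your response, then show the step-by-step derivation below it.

5,0,4

step 1: dequeue 5; queue=[0,4,6]; order=5
step 2: dequeue 0; queue=[4,6,3]; order=5,0
step 3: dequeue 4; queue=[6,3,1]; order=5,0,4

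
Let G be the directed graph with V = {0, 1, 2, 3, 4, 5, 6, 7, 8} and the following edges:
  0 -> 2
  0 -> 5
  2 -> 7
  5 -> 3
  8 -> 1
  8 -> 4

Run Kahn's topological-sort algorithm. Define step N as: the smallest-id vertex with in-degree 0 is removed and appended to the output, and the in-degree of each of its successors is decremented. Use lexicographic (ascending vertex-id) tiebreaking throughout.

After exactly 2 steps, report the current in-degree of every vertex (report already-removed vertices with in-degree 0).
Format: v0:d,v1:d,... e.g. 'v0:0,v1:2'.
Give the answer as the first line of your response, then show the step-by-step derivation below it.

v0:0,v1:1,v2:0,v3:1,v4:1,v5:0,v6:0,v7:0,v8:0

step 1: output 0; order=[0]; indeg=(0,1,0,1,1,0,0,1,0)
step 2: output 2; order=[0,2]; indeg=(0,1,0,1,1,0,0,0,0)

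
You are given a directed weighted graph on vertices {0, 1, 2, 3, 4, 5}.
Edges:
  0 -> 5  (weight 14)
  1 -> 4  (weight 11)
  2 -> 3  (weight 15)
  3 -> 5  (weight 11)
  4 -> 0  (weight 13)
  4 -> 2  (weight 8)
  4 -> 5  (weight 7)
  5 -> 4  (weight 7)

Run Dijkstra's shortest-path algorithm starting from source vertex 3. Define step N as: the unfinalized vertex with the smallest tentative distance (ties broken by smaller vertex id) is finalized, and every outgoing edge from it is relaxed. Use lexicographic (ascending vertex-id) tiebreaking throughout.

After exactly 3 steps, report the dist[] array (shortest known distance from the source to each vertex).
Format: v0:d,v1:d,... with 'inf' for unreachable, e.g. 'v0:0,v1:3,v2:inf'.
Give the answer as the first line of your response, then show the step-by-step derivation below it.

v0:31,v1:inf,v2:26,v3:0,v4:18,v5:11

step 1: dist = v0:inf,v1:inf,v2:inf,v3:0,v4:inf,v5:11
step 2: dist = v0:inf,v1:inf,v2:inf,v3:0,v4:18,v5:11
step 3: dist = v0:31,v1:inf,v2:26,v3:0,v4:18,v5:11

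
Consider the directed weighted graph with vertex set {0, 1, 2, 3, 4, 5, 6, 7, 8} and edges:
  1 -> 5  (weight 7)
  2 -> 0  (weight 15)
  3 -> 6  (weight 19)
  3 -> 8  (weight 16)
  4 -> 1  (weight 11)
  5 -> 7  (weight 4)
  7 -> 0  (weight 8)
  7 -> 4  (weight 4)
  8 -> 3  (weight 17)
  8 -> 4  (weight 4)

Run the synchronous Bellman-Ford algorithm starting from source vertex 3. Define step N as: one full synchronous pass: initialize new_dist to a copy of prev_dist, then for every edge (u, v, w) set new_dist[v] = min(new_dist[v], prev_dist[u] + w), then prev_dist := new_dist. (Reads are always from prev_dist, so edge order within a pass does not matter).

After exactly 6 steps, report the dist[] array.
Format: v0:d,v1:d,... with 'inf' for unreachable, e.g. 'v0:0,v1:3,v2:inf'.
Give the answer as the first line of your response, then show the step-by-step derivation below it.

v0:50,v1:31,v2:inf,v3:0,v4:20,v5:38,v6:19,v7:42,v8:16

step 1: dist = v0:inf,v1:inf,v2:inf,v3:0,v4:inf,v5:inf,v6:19,v7:inf,v8:16
step 2: dist = v0:inf,v1:inf,v2:inf,v3:0,v4:20,v5:inf,v6:19,v7:inf,v8:16
step 3: dist = v0:inf,v1:31,v2:inf,v3:0,v4:20,v5:inf,v6:19,v7:inf,v8:16
step 4: dist = v0:inf,v1:31,v2:inf,v3:0,v4:20,v5:38,v6:19,v7:inf,v8:16
step 5: dist = v0:inf,v1:31,v2:inf,v3:0,v4:20,v5:38,v6:19,v7:42,v8:16
step 6: dist = v0:50,v1:31,v2:inf,v3:0,v4:20,v5:38,v6:19,v7:42,v8:16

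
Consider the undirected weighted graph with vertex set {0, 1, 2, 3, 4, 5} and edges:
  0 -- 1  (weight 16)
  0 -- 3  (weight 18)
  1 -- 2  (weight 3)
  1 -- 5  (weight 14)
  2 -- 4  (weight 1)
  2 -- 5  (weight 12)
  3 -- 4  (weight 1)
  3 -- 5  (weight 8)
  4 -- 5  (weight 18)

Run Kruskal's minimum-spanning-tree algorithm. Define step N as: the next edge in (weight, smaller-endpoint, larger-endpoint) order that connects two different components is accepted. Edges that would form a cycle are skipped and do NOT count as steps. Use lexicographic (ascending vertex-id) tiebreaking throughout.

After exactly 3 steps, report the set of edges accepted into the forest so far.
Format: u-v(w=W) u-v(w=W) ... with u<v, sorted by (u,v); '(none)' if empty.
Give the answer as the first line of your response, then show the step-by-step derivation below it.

1-2(w=3) 2-4(w=1) 3-4(w=1)

step 1: add edge 2-4 (w=1); MST = {2-4(w=1)}
step 2: add edge 3-4 (w=1); MST = {2-4(w=1) 3-4(w=1)}
step 3: add edge 1-2 (w=3); MST = {1-2(w=3) 2-4(w=1) 3-4(w=1)}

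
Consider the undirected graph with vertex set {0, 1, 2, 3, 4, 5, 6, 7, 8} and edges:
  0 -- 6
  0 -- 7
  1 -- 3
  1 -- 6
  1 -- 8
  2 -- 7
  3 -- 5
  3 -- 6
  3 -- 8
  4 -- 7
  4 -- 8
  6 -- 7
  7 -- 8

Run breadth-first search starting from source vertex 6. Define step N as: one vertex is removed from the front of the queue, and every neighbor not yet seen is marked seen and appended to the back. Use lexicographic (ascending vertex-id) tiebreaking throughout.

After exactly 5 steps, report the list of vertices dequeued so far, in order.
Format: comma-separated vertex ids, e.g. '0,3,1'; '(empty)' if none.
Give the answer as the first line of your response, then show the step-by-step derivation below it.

6,0,1,3,7

step 1: dequeue 6; queue=[0,1,3,7]; order=6
step 2: dequeue 0; queue=[1,3,7]; order=6,0
step 3: dequeue 1; queue=[3,7,8]; order=6,0,1
step 4: dequeue 3; queue=[7,8,5]; order=6,0,1,3
step 5: dequeue 7; queue=[8,5,2,4]; order=6,0,1,3,7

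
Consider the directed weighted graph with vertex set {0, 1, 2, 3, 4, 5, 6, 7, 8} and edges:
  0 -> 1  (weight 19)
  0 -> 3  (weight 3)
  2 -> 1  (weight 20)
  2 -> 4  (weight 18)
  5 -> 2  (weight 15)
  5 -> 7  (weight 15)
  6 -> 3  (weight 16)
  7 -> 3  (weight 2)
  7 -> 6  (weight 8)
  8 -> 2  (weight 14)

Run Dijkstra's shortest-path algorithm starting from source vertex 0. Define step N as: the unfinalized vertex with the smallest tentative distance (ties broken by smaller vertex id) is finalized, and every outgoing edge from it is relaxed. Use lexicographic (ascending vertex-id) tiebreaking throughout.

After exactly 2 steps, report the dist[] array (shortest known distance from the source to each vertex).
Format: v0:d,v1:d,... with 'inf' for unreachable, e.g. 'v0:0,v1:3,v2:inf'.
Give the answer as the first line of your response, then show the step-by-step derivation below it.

v0:0,v1:19,v2:inf,v3:3,v4:inf,v5:inf,v6:inf,v7:inf,v8:inf

step 1: dist = v0:0,v1:19,v2:inf,v3:3,v4:inf,v5:inf,v6:inf,v7:inf,v8:inf
step 2: dist = v0:0,v1:19,v2:inf,v3:3,v4:inf,v5:inf,v6:inf,v7:inf,v8:inf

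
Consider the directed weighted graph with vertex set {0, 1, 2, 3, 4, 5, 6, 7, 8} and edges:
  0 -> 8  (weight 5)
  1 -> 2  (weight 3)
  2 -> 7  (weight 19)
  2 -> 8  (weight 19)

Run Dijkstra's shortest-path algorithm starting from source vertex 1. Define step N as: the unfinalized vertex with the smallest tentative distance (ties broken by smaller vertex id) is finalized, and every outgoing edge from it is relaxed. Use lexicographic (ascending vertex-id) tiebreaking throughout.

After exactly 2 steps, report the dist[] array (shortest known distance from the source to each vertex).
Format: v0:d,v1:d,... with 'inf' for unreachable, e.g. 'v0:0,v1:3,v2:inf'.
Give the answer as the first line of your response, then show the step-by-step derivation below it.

v0:inf,v1:0,v2:3,v3:inf,v4:inf,v5:inf,v6:inf,v7:22,v8:22

step 1: dist = v0:inf,v1:0,v2:3,v3:inf,v4:inf,v5:inf,v6:inf,v7:inf,v8:inf
step 2: dist = v0:inf,v1:0,v2:3,v3:inf,v4:inf,v5:inf,v6:inf,v7:22,v8:22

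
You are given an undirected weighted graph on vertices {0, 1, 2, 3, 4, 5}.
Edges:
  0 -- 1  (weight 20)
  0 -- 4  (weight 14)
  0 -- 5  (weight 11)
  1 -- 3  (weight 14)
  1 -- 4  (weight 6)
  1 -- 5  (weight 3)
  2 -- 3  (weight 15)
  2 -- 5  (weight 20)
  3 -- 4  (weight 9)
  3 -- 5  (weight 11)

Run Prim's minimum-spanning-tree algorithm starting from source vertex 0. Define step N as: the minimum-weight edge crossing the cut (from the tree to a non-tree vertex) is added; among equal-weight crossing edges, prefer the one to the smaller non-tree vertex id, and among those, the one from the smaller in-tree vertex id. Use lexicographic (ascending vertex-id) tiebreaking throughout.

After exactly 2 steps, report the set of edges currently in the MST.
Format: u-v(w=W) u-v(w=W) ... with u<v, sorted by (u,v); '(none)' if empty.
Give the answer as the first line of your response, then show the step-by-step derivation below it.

0-5(w=11) 1-5(w=3)

step 1: add edge 0-5 (w=11); MST = {0-5(w=11)}
step 2: add edge 1-5 (w=3); MST = {0-5(w=11) 1-5(w=3)}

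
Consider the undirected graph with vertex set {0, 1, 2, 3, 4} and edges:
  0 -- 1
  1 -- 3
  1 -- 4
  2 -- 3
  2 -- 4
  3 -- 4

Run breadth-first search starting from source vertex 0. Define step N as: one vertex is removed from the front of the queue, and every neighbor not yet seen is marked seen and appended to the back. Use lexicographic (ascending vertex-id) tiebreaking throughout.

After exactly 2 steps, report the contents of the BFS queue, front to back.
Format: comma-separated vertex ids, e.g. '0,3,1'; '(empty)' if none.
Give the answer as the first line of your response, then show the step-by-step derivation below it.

3,4

step 1: dequeue 0; queue=[1]; order=0
step 2: dequeue 1; queue=[3,4]; order=0,1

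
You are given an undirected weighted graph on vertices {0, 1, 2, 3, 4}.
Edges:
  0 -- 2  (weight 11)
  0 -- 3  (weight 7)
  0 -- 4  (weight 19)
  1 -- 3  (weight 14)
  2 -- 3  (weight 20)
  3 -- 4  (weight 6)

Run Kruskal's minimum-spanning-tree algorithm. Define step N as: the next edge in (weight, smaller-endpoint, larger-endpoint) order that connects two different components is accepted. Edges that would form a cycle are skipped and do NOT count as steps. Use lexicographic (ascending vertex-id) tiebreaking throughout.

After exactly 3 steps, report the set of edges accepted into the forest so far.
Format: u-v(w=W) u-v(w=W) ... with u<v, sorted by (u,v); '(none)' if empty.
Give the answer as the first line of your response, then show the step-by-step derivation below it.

0-2(w=11) 0-3(w=7) 3-4(w=6)

step 1: add edge 3-4 (w=6); MST = {3-4(w=6)}
step 2: add edge 0-3 (w=7); MST = {0-3(w=7) 3-4(w=6)}
step 3: add edge 0-2 (w=11); MST = {0-2(w=11) 0-3(w=7) 3-4(w=6)}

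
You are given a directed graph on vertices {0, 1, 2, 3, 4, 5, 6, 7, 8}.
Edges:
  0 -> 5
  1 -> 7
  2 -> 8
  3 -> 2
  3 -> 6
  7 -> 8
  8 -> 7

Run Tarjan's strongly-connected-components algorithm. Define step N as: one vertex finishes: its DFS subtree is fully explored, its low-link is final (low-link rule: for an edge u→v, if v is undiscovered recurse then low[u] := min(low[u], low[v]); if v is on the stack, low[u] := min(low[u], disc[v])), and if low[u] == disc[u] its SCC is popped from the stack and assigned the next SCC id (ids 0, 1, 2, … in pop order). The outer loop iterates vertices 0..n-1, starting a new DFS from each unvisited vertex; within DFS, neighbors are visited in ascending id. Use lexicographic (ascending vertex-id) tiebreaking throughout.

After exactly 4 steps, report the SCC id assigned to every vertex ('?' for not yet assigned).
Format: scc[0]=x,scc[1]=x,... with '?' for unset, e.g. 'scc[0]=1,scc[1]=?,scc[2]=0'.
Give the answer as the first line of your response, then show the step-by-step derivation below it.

scc[0]=1,scc[1]=?,scc[2]=?,scc[3]=?,scc[4]=?,scc[5]=0,scc[6]=?,scc[7]=2,scc[8]=2

step 1: low=(low[0]=0,low[1]=?,low[2]=?,low[3]=?,low[4]=?,low[5]=1,low[6]=?,low[7]=?,low[8]=?); scc=(scc[0]=?,scc[1]=?,scc[2]=?,scc[3]=?,scc[4]=?,scc[5]=0,scc[6]=?,scc[7]=?,scc[8]=?)
step 2: low=(low[0]=0,low[1]=?,low[2]=?,low[3]=?,low[4]=?,low[5]=1,low[6]=?,low[7]=?,low[8]=?); scc=(scc[0]=1,scc[1]=?,scc[2]=?,scc[3]=?,scc[4]=?,scc[5]=0,scc[6]=?,scc[7]=?,scc[8]=?)
step 3: low=(low[0]=0,low[1]=2,low[2]=?,low[3]=?,low[4]=?,low[5]=1,low[6]=?,low[7]=3,low[8]=3); scc=(scc[0]=1,scc[1]=?,scc[2]=?,scc[3]=?,scc[4]=?,scc[5]=0,scc[6]=?,scc[7]=?,scc[8]=?)
step 4: low=(low[0]=0,low[1]=2,low[2]=?,low[3]=?,low[4]=?,low[5]=1,low[6]=?,low[7]=3,low[8]=3); scc=(scc[0]=1,scc[1]=?,scc[2]=?,scc[3]=?,scc[4]=?,scc[5]=0,scc[6]=?,scc[7]=2,scc[8]=2)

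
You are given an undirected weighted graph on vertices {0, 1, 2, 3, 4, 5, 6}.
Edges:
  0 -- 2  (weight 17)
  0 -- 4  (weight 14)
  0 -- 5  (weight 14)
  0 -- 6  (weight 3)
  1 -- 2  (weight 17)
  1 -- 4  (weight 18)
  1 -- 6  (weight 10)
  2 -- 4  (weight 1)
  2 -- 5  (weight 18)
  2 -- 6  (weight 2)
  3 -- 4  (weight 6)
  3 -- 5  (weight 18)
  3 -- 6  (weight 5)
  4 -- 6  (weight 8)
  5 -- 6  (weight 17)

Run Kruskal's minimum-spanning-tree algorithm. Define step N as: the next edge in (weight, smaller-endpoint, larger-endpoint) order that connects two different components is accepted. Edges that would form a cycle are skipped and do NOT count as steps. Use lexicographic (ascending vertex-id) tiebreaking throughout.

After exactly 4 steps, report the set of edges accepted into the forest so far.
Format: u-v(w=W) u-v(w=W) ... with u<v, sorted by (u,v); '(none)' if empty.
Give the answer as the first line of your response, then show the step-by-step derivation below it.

0-6(w=3) 2-4(w=1) 2-6(w=2) 3-6(w=5)

step 1: add edge 2-4 (w=1); MST = {2-4(w=1)}
step 2: add edge 2-6 (w=2); MST = {2-4(w=1) 2-6(w=2)}
step 3: add edge 0-6 (w=3); MST = {0-6(w=3) 2-4(w=1) 2-6(w=2)}
step 4: add edge 3-6 (w=5); MST = {0-6(w=3) 2-4(w=1) 2-6(w=2) 3-6(w=5)}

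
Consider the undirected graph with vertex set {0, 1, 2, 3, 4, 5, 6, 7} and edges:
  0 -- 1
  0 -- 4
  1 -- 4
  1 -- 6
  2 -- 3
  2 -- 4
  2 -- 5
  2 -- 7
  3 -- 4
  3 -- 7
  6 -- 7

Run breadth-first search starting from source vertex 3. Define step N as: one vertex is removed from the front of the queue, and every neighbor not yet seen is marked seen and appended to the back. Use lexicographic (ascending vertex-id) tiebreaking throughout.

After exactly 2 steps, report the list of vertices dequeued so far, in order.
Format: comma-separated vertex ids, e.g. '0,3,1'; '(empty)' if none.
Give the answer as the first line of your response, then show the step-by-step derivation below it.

3,2

step 1: dequeue 3; queue=[2,4,7]; order=3
step 2: dequeue 2; queue=[4,7,5]; order=3,2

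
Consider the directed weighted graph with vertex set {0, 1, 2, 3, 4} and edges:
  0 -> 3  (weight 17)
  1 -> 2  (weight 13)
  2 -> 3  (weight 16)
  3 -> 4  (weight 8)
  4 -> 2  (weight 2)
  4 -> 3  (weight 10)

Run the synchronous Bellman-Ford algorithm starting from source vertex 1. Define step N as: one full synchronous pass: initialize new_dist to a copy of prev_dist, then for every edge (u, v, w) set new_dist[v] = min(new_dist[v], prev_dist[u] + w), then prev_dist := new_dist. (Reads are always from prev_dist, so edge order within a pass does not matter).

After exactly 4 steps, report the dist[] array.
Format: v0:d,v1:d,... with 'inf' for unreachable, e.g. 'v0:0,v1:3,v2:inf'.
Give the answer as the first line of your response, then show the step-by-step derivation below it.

v0:inf,v1:0,v2:13,v3:29,v4:37

step 1: dist = v0:inf,v1:0,v2:13,v3:inf,v4:inf
step 2: dist = v0:inf,v1:0,v2:13,v3:29,v4:inf
step 3: dist = v0:inf,v1:0,v2:13,v3:29,v4:37
step 4: dist = v0:inf,v1:0,v2:13,v3:29,v4:37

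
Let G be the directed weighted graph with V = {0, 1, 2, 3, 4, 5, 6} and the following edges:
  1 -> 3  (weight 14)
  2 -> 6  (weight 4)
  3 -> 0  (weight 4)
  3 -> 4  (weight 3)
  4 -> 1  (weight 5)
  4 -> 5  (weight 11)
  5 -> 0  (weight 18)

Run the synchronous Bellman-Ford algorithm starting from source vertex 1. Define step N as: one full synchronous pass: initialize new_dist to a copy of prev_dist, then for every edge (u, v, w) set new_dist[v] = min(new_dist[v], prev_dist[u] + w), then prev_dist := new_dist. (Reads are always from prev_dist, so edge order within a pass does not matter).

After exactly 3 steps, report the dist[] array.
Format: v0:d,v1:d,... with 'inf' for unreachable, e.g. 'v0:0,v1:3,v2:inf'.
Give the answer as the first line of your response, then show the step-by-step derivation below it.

v0:18,v1:0,v2:inf,v3:14,v4:17,v5:28,v6:inf

step 1: dist = v0:inf,v1:0,v2:inf,v3:14,v4:inf,v5:inf,v6:inf
step 2: dist = v0:18,v1:0,v2:inf,v3:14,v4:17,v5:inf,v6:inf
step 3: dist = v0:18,v1:0,v2:inf,v3:14,v4:17,v5:28,v6:inf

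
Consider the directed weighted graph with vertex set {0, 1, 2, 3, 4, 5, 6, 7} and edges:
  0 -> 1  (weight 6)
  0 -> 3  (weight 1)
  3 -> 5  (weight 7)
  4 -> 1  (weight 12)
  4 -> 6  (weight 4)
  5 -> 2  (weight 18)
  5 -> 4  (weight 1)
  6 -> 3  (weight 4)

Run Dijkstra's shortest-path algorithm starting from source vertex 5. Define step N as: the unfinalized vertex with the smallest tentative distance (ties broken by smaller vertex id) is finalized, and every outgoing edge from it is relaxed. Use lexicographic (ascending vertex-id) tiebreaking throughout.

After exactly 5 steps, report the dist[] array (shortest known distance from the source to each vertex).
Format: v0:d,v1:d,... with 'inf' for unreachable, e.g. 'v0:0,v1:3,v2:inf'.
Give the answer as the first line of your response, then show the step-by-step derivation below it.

v0:inf,v1:13,v2:18,v3:9,v4:1,v5:0,v6:5,v7:inf

step 1: dist = v0:inf,v1:inf,v2:18,v3:inf,v4:1,v5:0,v6:inf,v7:inf
step 2: dist = v0:inf,v1:13,v2:18,v3:inf,v4:1,v5:0,v6:5,v7:inf
step 3: dist = v0:inf,v1:13,v2:18,v3:9,v4:1,v5:0,v6:5,v7:inf
step 4: dist = v0:inf,v1:13,v2:18,v3:9,v4:1,v5:0,v6:5,v7:inf
step 5: dist = v0:inf,v1:13,v2:18,v3:9,v4:1,v5:0,v6:5,v7:inf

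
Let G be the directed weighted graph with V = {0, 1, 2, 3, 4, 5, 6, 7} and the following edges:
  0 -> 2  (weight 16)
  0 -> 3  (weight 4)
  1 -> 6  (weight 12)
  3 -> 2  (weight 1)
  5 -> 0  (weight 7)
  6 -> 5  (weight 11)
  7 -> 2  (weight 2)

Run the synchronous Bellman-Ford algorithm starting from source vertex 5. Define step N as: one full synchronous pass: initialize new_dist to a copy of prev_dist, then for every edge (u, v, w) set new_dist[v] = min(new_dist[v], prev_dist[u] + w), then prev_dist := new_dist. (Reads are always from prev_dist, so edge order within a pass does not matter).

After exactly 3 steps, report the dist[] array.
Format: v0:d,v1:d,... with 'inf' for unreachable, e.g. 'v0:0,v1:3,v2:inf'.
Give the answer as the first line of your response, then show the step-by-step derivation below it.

v0:7,v1:inf,v2:12,v3:11,v4:inf,v5:0,v6:inf,v7:inf

step 1: dist = v0:7,v1:inf,v2:inf,v3:inf,v4:inf,v5:0,v6:inf,v7:inf
step 2: dist = v0:7,v1:inf,v2:23,v3:11,v4:inf,v5:0,v6:inf,v7:inf
step 3: dist = v0:7,v1:inf,v2:12,v3:11,v4:inf,v5:0,v6:inf,v7:inf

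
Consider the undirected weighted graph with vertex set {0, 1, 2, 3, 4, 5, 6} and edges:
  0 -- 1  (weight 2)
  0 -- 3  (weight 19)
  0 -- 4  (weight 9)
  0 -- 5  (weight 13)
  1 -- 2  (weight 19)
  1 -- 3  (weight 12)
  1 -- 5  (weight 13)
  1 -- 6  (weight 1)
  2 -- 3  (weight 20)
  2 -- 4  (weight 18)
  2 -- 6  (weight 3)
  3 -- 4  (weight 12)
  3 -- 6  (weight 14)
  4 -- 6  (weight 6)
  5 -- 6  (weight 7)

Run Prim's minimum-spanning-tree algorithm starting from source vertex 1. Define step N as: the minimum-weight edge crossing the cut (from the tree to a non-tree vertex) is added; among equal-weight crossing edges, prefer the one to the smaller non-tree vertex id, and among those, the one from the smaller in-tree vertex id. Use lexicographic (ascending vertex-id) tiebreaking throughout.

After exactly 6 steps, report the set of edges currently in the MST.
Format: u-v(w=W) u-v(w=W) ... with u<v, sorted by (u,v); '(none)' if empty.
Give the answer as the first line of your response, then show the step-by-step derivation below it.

0-1(w=2) 1-3(w=12) 1-6(w=1) 2-6(w=3) 4-6(w=6) 5-6(w=7)

step 1: add edge 1-6 (w=1); MST = {1-6(w=1)}
step 2: add edge 0-1 (w=2); MST = {0-1(w=2) 1-6(w=1)}
step 3: add edge 2-6 (w=3); MST = {0-1(w=2) 1-6(w=1) 2-6(w=3)}
step 4: add edge 4-6 (w=6); MST = {0-1(w=2) 1-6(w=1) 2-6(w=3) 4-6(w=6)}
step 5: add edge 5-6 (w=7); MST = {0-1(w=2) 1-6(w=1) 2-6(w=3) 4-6(w=6) 5-6(w=7)}
step 6: add edge 1-3 (w=12); MST = {0-1(w=2) 1-3(w=12) 1-6(w=1) 2-6(w=3) 4-6(w=6) 5-6(w=7)}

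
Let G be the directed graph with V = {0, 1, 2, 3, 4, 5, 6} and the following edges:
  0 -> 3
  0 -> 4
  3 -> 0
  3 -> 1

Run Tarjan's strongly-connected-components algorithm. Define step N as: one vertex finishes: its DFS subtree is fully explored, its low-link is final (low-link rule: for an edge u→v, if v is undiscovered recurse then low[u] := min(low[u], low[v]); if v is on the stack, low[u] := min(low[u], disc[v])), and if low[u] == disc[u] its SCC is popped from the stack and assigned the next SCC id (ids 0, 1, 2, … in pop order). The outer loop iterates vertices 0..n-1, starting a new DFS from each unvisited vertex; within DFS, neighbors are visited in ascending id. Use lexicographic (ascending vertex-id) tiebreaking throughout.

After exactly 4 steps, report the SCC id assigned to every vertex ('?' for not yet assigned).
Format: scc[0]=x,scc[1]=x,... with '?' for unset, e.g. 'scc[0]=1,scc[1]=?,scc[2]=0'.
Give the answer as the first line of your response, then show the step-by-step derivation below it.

scc[0]=2,scc[1]=0,scc[2]=?,scc[3]=2,scc[4]=1,scc[5]=?,scc[6]=?

step 1: low=(low[0]=0,low[1]=2,low[2]=?,low[3]=0,low[4]=?,low[5]=?,low[6]=?); scc=(scc[0]=?,scc[1]=0,scc[2]=?,scc[3]=?,scc[4]=?,scc[5]=?,scc[6]=?)
step 2: low=(low[0]=0,low[1]=2,low[2]=?,low[3]=0,low[4]=?,low[5]=?,low[6]=?); scc=(scc[0]=?,scc[1]=0,scc[2]=?,scc[3]=?,scc[4]=?,scc[5]=?,scc[6]=?)
step 3: low=(low[0]=0,low[1]=2,low[2]=?,low[3]=0,low[4]=3,low[5]=?,low[6]=?); scc=(scc[0]=?,scc[1]=0,scc[2]=?,scc[3]=?,scc[4]=1,scc[5]=?,scc[6]=?)
step 4: low=(low[0]=0,low[1]=2,low[2]=?,low[3]=0,low[4]=3,low[5]=?,low[6]=?); scc=(scc[0]=2,scc[1]=0,scc[2]=?,scc[3]=2,scc[4]=1,scc[5]=?,scc[6]=?)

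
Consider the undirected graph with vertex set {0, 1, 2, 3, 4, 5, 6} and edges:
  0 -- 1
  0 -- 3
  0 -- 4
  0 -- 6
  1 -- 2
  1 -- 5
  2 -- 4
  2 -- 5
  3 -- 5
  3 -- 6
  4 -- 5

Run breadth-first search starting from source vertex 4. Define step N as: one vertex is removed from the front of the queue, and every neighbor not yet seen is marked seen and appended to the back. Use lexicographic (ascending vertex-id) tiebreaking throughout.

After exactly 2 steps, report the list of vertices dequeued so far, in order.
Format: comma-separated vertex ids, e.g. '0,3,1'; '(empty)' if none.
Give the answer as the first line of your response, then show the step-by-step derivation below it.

4,0

step 1: dequeue 4; queue=[0,2,5]; order=4
step 2: dequeue 0; queue=[2,5,1,3,6]; order=4,0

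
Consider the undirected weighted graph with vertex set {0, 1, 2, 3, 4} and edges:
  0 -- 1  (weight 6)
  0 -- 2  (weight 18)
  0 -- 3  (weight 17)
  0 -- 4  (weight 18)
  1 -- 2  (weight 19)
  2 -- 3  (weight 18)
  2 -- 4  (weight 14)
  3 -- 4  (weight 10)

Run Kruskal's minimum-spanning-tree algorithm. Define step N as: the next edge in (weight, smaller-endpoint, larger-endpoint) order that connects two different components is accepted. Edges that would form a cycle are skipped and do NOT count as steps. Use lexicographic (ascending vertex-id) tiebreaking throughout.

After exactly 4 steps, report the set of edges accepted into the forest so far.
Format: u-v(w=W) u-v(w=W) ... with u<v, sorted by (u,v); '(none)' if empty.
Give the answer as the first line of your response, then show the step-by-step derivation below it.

0-1(w=6) 0-3(w=17) 2-4(w=14) 3-4(w=10)

step 1: add edge 0-1 (w=6); MST = {0-1(w=6)}
step 2: add edge 3-4 (w=10); MST = {0-1(w=6) 3-4(w=10)}
step 3: add edge 2-4 (w=14); MST = {0-1(w=6) 2-4(w=14) 3-4(w=10)}
step 4: add edge 0-3 (w=17); MST = {0-1(w=6) 0-3(w=17) 2-4(w=14) 3-4(w=10)}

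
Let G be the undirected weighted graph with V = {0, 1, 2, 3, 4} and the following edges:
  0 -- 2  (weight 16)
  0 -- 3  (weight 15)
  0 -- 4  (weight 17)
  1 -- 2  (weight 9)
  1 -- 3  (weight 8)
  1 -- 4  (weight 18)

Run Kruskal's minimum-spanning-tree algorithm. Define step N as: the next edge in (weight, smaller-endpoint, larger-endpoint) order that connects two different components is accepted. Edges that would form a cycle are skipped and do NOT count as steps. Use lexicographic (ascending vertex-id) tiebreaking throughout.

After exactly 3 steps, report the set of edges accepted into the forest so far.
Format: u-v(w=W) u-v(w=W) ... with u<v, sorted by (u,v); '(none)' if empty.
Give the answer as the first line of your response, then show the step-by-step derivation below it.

0-3(w=15) 1-2(w=9) 1-3(w=8)

step 1: add edge 1-3 (w=8); MST = {1-3(w=8)}
step 2: add edge 1-2 (w=9); MST = {1-2(w=9) 1-3(w=8)}
step 3: add edge 0-3 (w=15); MST = {0-3(w=15) 1-2(w=9) 1-3(w=8)}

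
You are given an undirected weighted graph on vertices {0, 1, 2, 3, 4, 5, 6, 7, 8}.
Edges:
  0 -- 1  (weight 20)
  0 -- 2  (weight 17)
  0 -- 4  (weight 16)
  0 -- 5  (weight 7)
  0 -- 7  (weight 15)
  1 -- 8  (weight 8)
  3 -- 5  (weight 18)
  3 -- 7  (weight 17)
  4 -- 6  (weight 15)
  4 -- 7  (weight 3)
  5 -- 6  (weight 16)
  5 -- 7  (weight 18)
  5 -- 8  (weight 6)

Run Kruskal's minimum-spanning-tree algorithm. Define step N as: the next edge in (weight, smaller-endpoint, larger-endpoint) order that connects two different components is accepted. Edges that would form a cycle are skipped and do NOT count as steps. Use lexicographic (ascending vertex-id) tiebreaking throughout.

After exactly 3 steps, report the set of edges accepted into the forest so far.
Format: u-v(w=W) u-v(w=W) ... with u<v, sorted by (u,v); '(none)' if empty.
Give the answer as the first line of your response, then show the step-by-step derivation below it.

0-5(w=7) 4-7(w=3) 5-8(w=6)

step 1: add edge 4-7 (w=3); MST = {4-7(w=3)}
step 2: add edge 5-8 (w=6); MST = {4-7(w=3) 5-8(w=6)}
step 3: add edge 0-5 (w=7); MST = {0-5(w=7) 4-7(w=3) 5-8(w=6)}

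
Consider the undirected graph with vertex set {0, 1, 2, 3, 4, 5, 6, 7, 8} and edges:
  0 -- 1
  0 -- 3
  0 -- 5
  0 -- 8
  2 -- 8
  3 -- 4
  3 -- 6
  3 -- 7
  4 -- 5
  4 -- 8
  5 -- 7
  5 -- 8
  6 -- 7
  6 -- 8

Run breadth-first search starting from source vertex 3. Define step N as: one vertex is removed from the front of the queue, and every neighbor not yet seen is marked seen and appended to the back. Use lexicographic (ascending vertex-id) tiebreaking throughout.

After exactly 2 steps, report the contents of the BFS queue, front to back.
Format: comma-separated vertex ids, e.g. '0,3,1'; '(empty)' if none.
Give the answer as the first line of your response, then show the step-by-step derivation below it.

4,6,7,1,5,8

step 1: dequeue 3; queue=[0,4,6,7]; order=3
step 2: dequeue 0; queue=[4,6,7,1,5,8]; order=3,0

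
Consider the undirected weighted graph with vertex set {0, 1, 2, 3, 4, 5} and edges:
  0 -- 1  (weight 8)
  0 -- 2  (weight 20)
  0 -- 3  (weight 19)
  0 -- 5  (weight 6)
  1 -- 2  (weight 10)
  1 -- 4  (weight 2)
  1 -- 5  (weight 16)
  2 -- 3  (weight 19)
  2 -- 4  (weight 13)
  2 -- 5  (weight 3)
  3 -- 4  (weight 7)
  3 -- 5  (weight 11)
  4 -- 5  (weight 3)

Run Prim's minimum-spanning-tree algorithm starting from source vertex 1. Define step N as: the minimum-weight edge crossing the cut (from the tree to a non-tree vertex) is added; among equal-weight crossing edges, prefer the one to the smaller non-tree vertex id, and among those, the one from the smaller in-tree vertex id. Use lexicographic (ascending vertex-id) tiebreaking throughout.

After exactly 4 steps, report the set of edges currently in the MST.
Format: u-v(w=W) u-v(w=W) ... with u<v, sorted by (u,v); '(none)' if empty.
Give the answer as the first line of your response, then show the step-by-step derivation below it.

0-5(w=6) 1-4(w=2) 2-5(w=3) 4-5(w=3)

step 1: add edge 1-4 (w=2); MST = {1-4(w=2)}
step 2: add edge 4-5 (w=3); MST = {1-4(w=2) 4-5(w=3)}
step 3: add edge 2-5 (w=3); MST = {1-4(w=2) 2-5(w=3) 4-5(w=3)}
step 4: add edge 0-5 (w=6); MST = {0-5(w=6) 1-4(w=2) 2-5(w=3) 4-5(w=3)}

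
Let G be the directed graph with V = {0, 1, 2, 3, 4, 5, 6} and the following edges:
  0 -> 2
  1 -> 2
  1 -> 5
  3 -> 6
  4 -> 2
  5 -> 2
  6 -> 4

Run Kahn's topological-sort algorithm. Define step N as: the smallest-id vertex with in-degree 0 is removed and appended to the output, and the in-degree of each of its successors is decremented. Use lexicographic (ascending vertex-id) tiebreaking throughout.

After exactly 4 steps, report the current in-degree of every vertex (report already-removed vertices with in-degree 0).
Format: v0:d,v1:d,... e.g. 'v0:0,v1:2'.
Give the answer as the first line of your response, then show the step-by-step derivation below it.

v0:0,v1:0,v2:1,v3:0,v4:1,v5:0,v6:0

step 1: output 0; order=[0]; indeg=(0,0,3,0,1,1,1)
step 2: output 1; order=[0,1]; indeg=(0,0,2,0,1,0,1)
step 3: output 3; order=[0,1,3]; indeg=(0,0,2,0,1,0,0)
step 4: output 5; order=[0,1,3,5]; indeg=(0,0,1,0,1,0,0)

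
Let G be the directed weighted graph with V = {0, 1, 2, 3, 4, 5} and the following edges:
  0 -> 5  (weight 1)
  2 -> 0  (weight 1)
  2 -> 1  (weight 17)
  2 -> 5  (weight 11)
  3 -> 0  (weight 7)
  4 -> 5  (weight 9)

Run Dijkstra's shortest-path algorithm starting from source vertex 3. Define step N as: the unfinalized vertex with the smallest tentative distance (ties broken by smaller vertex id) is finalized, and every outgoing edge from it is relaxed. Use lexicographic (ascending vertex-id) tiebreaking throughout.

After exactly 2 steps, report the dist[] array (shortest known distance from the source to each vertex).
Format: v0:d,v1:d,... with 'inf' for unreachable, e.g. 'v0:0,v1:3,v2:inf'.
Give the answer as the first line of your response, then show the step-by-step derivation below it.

v0:7,v1:inf,v2:inf,v3:0,v4:inf,v5:8

step 1: dist = v0:7,v1:inf,v2:inf,v3:0,v4:inf,v5:inf
step 2: dist = v0:7,v1:inf,v2:inf,v3:0,v4:inf,v5:8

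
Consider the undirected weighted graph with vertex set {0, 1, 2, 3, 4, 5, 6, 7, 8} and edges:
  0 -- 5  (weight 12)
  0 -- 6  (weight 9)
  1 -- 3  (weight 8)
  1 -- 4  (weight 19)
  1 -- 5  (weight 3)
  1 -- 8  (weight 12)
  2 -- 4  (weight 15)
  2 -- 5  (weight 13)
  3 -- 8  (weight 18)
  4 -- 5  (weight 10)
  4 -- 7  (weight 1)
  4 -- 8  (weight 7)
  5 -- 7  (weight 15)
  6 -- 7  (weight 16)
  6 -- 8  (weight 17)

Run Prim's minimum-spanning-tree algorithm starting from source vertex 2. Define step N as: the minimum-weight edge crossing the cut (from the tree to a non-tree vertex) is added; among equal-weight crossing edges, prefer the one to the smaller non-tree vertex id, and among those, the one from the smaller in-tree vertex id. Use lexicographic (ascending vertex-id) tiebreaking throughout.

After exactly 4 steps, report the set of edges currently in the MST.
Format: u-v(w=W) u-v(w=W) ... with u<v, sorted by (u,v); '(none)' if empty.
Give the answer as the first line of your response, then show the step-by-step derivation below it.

1-3(w=8) 1-5(w=3) 2-5(w=13) 4-5(w=10)

step 1: add edge 2-5 (w=13); MST = {2-5(w=13)}
step 2: add edge 1-5 (w=3); MST = {1-5(w=3) 2-5(w=13)}
step 3: add edge 1-3 (w=8); MST = {1-3(w=8) 1-5(w=3) 2-5(w=13)}
step 4: add edge 4-5 (w=10); MST = {1-3(w=8) 1-5(w=3) 2-5(w=13) 4-5(w=10)}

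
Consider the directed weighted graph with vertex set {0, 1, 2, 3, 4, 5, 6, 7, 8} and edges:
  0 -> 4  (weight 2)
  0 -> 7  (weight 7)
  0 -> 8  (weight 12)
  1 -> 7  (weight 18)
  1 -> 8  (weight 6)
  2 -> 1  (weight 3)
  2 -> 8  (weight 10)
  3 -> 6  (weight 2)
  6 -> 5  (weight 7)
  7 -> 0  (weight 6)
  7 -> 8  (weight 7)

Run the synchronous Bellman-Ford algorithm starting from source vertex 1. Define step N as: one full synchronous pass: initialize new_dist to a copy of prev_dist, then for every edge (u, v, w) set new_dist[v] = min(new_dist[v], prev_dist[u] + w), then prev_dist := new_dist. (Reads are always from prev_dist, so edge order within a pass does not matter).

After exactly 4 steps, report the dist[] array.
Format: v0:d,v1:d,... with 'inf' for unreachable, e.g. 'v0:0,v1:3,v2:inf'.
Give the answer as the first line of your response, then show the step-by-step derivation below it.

v0:24,v1:0,v2:inf,v3:inf,v4:26,v5:inf,v6:inf,v7:18,v8:6

step 1: dist = v0:inf,v1:0,v2:inf,v3:inf,v4:inf,v5:inf,v6:inf,v7:18,v8:6
step 2: dist = v0:24,v1:0,v2:inf,v3:inf,v4:inf,v5:inf,v6:inf,v7:18,v8:6
step 3: dist = v0:24,v1:0,v2:inf,v3:inf,v4:26,v5:inf,v6:inf,v7:18,v8:6
step 4: dist = v0:24,v1:0,v2:inf,v3:inf,v4:26,v5:inf,v6:inf,v7:18,v8:6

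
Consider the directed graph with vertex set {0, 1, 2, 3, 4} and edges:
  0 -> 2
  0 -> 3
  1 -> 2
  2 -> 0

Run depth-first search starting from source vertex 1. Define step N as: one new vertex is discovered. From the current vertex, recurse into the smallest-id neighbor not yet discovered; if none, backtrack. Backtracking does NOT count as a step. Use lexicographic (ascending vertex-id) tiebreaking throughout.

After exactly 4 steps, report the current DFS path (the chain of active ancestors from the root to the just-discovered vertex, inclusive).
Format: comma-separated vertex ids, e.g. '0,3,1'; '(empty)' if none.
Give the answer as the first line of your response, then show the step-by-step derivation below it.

1,2,0,3

step 1: discover 1; path=1; order=1
step 2: discover 2; path=1>2; order=1,2
step 3: discover 0; path=1>2>0; order=1,2,0
step 4: discover 3; path=1>2>0>3; order=1,2,0,3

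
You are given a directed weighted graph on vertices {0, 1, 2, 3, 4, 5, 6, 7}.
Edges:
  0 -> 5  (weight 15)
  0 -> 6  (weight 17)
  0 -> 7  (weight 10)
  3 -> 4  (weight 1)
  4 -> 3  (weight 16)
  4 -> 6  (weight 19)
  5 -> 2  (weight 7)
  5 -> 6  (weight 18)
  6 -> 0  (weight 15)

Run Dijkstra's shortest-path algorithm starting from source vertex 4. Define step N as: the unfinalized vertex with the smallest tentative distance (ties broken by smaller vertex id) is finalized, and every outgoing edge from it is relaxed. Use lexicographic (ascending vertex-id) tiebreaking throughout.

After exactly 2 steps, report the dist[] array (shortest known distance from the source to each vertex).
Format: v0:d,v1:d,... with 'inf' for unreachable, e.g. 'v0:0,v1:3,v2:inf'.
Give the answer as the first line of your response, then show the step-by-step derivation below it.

v0:inf,v1:inf,v2:inf,v3:16,v4:0,v5:inf,v6:19,v7:inf

step 1: dist = v0:inf,v1:inf,v2:inf,v3:16,v4:0,v5:inf,v6:19,v7:inf
step 2: dist = v0:inf,v1:inf,v2:inf,v3:16,v4:0,v5:inf,v6:19,v7:inf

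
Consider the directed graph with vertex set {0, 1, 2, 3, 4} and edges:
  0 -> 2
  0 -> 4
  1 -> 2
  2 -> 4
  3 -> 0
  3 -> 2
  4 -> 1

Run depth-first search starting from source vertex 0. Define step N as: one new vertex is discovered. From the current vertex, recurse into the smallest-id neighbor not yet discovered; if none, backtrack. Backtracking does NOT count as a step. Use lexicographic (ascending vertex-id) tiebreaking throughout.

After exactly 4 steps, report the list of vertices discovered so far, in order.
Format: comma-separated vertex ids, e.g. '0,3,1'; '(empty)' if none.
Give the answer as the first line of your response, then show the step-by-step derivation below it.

0,2,4,1

step 1: discover 0; path=0; order=0
step 2: discover 2; path=0>2; order=0,2
step 3: discover 4; path=0>2>4; order=0,2,4
step 4: discover 1; path=0>2>4>1; order=0,2,4,1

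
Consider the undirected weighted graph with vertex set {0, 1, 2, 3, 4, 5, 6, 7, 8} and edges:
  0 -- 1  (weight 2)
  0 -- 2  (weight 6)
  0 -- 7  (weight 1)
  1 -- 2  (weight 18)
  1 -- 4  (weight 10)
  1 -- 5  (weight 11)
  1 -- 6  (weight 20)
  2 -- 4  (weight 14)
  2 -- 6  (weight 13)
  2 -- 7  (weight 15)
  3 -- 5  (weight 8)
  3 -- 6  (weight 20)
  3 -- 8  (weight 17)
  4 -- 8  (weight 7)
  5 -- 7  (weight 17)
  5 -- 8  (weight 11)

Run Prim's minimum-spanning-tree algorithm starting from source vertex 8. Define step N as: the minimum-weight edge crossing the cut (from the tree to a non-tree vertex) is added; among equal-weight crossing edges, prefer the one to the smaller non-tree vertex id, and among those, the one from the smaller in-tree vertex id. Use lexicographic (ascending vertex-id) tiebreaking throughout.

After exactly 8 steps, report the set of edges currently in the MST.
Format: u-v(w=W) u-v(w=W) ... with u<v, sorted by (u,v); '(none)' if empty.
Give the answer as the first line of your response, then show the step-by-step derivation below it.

0-1(w=2) 0-2(w=6) 0-7(w=1) 1-4(w=10) 1-5(w=11) 2-6(w=13) 3-5(w=8) 4-8(w=7)

step 1: add edge 4-8 (w=7); MST = {4-8(w=7)}
step 2: add edge 1-4 (w=10); MST = {1-4(w=10) 4-8(w=7)}
step 3: add edge 0-1 (w=2); MST = {0-1(w=2) 1-4(w=10) 4-8(w=7)}
step 4: add edge 0-7 (w=1); MST = {0-1(w=2) 0-7(w=1) 1-4(w=10) 4-8(w=7)}
step 5: add edge 0-2 (w=6); MST = {0-1(w=2) 0-2(w=6) 0-7(w=1) 1-4(w=10) 4-8(w=7)}
step 6: add edge 1-5 (w=11); MST = {0-1(w=2) 0-2(w=6) 0-7(w=1) 1-4(w=10) 1-5(w=11) 4-8(w=7)}
step 7: add edge 3-5 (w=8); MST = {0-1(w=2) 0-2(w=6) 0-7(w=1) 1-4(w=10) 1-5(w=11) 3-5(w=8) 4-8(w=7)}
step 8: add edge 2-6 (w=13); MST = {0-1(w=2) 0-2(w=6) 0-7(w=1) 1-4(w=10) 1-5(w=11) 2-6(w=13) 3-5(w=8) 4-8(w=7)}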